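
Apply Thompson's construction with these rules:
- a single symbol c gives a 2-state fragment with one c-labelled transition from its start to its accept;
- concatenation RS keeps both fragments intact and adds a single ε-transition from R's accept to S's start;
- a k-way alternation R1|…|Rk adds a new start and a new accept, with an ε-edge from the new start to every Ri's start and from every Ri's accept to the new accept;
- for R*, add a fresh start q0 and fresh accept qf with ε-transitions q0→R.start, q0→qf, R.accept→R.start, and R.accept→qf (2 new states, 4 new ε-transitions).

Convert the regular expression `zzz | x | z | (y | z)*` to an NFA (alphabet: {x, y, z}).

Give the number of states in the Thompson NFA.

20

By structural recursion:
Each of the 7 symbol leaves contributes a 2-state fragment.
  zzz — 6 states
  y | z — 6 states
  (y | z)* — 8 states
  zzz | x | z | (y | z)* — 20 states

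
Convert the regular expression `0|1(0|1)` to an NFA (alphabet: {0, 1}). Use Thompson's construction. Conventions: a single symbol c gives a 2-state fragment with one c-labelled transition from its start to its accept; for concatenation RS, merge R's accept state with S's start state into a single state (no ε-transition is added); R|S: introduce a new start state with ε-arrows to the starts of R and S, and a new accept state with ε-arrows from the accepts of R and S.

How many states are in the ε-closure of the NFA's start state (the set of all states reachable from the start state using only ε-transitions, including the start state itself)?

Let C(F) = |ε-closure(F.start)| within fragment F, and note whether F accepts ε. Symbol fragments have C = 1 and do not accept ε. Then:
  0|1 — |closure| = 1 + 1 + 1 = 3 (the new accept is not ε-reachable since no branch accepts ε)
  1(0|1) — same as the first factor's closure: |closure| = 1
  0|1(0|1) — |closure| = 1 + 1 + 1 = 3 (the new accept is not ε-reachable since no branch accepts ε)

3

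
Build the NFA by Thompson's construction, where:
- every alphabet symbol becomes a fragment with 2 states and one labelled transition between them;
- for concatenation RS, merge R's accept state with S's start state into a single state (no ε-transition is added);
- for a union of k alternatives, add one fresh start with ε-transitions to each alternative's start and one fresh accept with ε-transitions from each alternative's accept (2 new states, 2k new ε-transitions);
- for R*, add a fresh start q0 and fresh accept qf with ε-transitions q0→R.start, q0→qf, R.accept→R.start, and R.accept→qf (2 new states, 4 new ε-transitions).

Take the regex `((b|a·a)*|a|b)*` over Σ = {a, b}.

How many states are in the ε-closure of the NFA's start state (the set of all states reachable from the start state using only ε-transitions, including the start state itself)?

11

Let C(F) = |ε-closure(F.start)| within fragment F, and note whether F accepts ε. Symbol fragments have C = 1 and do not accept ε. Then:
  a·a → same as the first factor's closure: C = 1
  b|a·a → new start ε-reaches every alternative's start; none of them accept ε, so the new accept is not reached: C = 1 + 1 + 1 = 3
  (b|a·a)* → new start has ε-edges to the inner start and to the new accept, so C = 2 + 3 = 5
  (b|a·a)*|a|b → C = 1 (new start) + (5 + 1 + 1) + 1 (new accept, since some branch ε-reaches its own accept) = 9
  ((b|a·a)*|a|b)* → the star's fresh start ε-reaches both the body's start and the fresh accept: C = 2 + 9 = 11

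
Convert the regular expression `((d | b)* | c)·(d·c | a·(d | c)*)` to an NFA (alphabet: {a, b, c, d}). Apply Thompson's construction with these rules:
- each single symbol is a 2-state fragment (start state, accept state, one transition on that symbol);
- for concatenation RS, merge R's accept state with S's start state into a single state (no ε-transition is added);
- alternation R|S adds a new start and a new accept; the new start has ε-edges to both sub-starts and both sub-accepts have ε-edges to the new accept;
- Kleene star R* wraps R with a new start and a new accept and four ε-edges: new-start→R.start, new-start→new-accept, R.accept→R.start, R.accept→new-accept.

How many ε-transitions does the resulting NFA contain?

24

By structural recursion:
Each of the 8 symbol leaves contributes 0 ε-transitions.
  d | b — 4 ε-transitions
  (d | b)* — 8 ε-transitions
  (d | b)* | c — 12 ε-transitions
  d·c — 0 ε-transitions
  d | c — 4 ε-transitions
  (d | c)* — 8 ε-transitions
  a·(d | c)* — 8 ε-transitions
  d·c | a·(d | c)* — 12 ε-transitions
  ((d | b)* | c)·(d·c | a·(d | c)*) — 24 ε-transitions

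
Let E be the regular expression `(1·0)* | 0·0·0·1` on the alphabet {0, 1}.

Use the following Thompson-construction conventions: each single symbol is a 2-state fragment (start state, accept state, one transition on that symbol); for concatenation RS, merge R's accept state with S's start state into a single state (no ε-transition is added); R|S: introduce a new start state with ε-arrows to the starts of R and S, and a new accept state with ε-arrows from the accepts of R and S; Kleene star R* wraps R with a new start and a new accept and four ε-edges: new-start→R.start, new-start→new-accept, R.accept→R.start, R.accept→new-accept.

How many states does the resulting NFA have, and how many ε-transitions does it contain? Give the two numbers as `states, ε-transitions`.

12, 8

Bottom-up over the parse tree:
Each of the 6 symbol leaves contributes 2 states and 0 ε-transitions.
  1·0 = 3 states, 0 ε-transitions
  (1·0)* = 5 states, 4 ε-transitions
  0·0·0·1 = 5 states, 0 ε-transitions
  (1·0)* | 0·0·0·1 = 12 states, 8 ε-transitions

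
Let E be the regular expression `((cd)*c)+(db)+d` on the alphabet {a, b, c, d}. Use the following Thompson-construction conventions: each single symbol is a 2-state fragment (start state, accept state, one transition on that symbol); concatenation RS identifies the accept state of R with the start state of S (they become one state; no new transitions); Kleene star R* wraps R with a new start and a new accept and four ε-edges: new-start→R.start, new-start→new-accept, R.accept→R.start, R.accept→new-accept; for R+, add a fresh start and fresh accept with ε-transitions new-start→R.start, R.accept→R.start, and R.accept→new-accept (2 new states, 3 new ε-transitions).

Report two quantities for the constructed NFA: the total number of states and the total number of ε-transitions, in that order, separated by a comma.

13, 10

Building bottom-up:
Each of the 6 symbol leaves contributes 2 states and 0 ε-transitions.
  cd : 3 states, 0 ε-transitions
  (cd)* : 5 states, 4 ε-transitions
  (cd)*c : 6 states, 4 ε-transitions
  ((cd)*c)+ : 8 states, 7 ε-transitions
  db : 3 states, 0 ε-transitions
  (db)+ : 5 states, 3 ε-transitions
  ((cd)*c)+(db)+d : 13 states, 10 ε-transitions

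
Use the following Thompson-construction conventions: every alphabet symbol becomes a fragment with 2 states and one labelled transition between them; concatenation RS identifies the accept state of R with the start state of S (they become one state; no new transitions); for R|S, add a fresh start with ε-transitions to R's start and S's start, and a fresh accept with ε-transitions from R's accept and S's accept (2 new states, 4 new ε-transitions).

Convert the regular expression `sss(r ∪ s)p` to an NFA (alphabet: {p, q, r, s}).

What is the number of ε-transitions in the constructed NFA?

4

By structural recursion:
Each of the 6 symbol leaves contributes 0 ε-transitions.
  r ∪ s = 4 ε-transitions
  sss(r ∪ s)p = 4 ε-transitions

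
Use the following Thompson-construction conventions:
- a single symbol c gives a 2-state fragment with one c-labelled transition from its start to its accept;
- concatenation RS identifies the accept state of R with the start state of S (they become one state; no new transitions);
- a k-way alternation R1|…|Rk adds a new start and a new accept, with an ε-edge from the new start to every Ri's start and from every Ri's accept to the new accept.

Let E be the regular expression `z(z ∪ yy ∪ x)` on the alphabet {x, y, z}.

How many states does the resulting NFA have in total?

By structural recursion:
Each of the 5 symbol leaves contributes a 2-state fragment.
  yy — 3 states
  z ∪ yy ∪ x — 9 states
  z(z ∪ yy ∪ x) — 10 states

10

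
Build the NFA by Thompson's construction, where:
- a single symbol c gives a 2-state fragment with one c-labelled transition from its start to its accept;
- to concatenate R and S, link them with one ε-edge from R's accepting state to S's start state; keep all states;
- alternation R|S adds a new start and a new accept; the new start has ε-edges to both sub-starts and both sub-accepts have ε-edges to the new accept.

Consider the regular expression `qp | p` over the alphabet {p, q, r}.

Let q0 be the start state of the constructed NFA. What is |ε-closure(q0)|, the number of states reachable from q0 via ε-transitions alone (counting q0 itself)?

3

Let C(F) = |ε-closure(F.start)| within fragment F, and note whether F accepts ε. Symbol fragments have C = 1 and do not accept ε. Then:
  qp — same as the first factor's closure: |ε-closure| = 1
  qp | p — |ε-closure| = 1 + 1 + 1 = 3 (the new accept is not ε-reachable since no branch accepts ε)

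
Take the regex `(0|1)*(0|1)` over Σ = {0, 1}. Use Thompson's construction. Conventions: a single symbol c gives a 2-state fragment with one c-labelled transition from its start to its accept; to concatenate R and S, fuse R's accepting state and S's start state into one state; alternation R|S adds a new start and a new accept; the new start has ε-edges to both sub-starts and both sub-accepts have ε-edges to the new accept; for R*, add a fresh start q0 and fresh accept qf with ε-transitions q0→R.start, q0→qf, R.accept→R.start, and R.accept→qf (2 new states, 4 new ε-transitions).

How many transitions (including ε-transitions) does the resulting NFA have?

16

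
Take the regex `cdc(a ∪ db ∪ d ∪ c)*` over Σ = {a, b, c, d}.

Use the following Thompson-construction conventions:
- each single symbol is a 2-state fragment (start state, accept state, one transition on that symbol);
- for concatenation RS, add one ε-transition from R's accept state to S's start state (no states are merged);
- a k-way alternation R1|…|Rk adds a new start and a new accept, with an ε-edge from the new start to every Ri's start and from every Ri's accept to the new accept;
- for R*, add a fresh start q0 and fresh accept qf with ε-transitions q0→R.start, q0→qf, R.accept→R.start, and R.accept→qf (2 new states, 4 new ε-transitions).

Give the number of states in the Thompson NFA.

Recursing over subexpressions:
Each of the 8 symbol leaves contributes a 2-state fragment.
  db : 4 states
  a ∪ db ∪ d ∪ c : 12 states
  (a ∪ db ∪ d ∪ c)* : 14 states
  cdc(a ∪ db ∪ d ∪ c)* : 20 states

20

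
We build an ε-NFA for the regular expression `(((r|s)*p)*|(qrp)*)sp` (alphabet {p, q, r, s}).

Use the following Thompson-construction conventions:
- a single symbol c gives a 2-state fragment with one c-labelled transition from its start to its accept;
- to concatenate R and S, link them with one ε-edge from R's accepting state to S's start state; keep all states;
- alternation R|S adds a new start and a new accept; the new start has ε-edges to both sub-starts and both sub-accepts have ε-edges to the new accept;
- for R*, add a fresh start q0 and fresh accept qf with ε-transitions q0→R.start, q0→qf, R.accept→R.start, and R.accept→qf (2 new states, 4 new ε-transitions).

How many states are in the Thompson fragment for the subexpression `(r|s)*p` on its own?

Fragment for `(r|s)*p`:
Each of the 3 symbol leaves contributes a 2-state fragment.
  r|s = 6 states
  (r|s)* = 8 states
  (r|s)*p = 10 states

10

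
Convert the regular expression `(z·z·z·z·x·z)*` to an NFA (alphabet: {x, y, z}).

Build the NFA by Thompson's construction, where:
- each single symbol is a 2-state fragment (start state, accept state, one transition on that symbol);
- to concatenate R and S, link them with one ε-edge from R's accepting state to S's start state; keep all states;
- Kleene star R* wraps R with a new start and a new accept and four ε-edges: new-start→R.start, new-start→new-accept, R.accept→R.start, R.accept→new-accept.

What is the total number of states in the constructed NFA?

14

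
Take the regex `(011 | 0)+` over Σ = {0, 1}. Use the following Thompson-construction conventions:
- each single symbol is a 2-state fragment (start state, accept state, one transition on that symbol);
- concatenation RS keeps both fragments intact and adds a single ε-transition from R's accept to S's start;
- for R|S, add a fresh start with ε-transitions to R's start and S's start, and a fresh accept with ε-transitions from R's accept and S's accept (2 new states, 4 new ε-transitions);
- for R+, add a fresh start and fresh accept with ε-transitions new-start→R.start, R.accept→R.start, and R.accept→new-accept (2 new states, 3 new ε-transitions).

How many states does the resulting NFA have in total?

12

Per subexpression:
Each of the 4 symbol leaves contributes a 2-state fragment.
  011 → 6 states
  011 | 0 → 10 states
  (011 | 0)+ → 12 states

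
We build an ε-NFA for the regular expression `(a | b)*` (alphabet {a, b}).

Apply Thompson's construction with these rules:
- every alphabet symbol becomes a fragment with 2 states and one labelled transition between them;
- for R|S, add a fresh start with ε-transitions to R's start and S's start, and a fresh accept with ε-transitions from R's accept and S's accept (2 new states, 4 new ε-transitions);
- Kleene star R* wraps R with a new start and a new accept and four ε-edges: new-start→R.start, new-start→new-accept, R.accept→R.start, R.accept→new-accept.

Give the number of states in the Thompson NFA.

Building bottom-up:
Each of the 2 symbol leaves contributes a 2-state fragment.
  a | b → 6 states
  (a | b)* → 8 states

8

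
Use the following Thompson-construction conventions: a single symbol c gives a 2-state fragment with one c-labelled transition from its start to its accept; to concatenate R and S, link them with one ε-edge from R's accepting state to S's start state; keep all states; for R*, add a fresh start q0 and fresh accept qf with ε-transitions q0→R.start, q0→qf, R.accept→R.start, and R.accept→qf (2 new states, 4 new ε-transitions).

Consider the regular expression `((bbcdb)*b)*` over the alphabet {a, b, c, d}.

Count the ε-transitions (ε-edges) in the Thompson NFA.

13

By structural recursion:
Each of the 6 symbol leaves contributes 0 ε-transitions.
  bbcdb : 4 ε-transitions
  (bbcdb)* : 8 ε-transitions
  (bbcdb)*b : 9 ε-transitions
  ((bbcdb)*b)* : 13 ε-transitions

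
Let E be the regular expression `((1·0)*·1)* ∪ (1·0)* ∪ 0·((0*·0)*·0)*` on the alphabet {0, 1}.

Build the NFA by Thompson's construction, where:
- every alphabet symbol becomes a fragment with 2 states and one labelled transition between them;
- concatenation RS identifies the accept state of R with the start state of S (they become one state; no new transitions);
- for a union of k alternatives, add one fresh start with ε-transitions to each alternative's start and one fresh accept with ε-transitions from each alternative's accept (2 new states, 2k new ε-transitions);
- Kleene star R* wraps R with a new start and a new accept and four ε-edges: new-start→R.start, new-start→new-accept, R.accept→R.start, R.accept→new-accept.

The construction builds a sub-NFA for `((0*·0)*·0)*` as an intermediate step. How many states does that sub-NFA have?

Fragment for `((0*·0)*·0)*`:
Each of the 3 symbol leaves contributes a 2-state fragment.
  0* : 4 states
  0*·0 : 5 states
  (0*·0)* : 7 states
  (0*·0)*·0 : 8 states
  ((0*·0)*·0)* : 10 states

10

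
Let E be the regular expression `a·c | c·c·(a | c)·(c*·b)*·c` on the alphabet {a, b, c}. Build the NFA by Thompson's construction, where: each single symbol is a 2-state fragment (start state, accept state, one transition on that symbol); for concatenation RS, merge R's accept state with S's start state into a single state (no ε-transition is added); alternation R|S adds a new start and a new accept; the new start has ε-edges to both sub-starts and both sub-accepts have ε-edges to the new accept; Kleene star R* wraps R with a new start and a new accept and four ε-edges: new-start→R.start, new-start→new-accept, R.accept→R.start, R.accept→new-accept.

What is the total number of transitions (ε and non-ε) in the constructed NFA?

25

By structural recursion:
Each of the 9 symbol leaves contributes 1 transition (1 symbol, 0 ε).
  a·c = 2 transitions (2 symbol, 0 ε)
  a | c = 6 transitions (2 symbol, 4 ε)
  c* = 5 transitions (1 symbol, 4 ε)
  c*·b = 6 transitions (2 symbol, 4 ε)
  (c*·b)* = 10 transitions (2 symbol, 8 ε)
  c·c·(a | c)·(c*·b)*·c = 19 transitions (7 symbol, 12 ε)
  a·c | c·c·(a | c)·(c*·b)*·c = 25 transitions (9 symbol, 16 ε)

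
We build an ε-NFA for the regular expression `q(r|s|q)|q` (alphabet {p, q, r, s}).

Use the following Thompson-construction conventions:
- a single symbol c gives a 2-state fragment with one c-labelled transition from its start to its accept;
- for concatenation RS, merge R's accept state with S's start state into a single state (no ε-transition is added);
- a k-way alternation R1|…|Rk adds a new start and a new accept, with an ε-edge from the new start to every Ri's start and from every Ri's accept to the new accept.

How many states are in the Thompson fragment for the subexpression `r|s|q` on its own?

8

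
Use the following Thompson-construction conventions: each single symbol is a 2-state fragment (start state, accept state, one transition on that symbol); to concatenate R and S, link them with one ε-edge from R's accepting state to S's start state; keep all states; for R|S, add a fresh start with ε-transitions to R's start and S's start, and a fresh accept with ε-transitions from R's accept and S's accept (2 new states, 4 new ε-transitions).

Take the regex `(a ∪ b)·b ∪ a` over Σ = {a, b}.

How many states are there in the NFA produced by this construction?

Per subexpression:
Each of the 4 symbol leaves contributes a 2-state fragment.
  a ∪ b : 6 states
  (a ∪ b)·b : 8 states
  (a ∪ b)·b ∪ a : 12 states

12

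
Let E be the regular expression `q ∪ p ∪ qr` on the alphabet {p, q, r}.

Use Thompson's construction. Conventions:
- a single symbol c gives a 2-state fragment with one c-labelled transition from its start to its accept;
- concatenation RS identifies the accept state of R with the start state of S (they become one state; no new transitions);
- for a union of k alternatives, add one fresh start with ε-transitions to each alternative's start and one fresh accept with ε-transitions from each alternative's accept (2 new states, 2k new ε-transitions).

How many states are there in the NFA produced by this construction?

Building bottom-up:
Each of the 4 symbol leaves contributes a 2-state fragment.
  qr : 3 states
  q ∪ p ∪ qr : 9 states

9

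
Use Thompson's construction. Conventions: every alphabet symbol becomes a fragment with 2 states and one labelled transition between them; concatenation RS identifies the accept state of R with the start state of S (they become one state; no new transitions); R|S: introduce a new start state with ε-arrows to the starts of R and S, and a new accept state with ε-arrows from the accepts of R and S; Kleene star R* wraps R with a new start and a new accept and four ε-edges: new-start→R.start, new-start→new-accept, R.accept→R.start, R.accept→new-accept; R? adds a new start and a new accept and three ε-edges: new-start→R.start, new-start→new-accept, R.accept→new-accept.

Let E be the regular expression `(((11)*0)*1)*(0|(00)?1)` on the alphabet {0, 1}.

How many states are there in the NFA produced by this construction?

20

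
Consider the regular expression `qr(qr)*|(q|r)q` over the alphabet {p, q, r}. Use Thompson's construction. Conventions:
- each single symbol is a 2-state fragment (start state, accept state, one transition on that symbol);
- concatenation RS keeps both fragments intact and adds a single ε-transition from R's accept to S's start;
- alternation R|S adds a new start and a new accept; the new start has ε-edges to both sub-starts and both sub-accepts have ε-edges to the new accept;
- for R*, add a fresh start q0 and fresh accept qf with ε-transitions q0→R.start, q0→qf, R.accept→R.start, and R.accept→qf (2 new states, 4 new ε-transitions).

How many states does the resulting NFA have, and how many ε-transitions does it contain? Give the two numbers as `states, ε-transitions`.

By structural recursion:
Each of the 7 symbol leaves contributes 2 states and 0 ε-transitions.
  qr — 4 states, 1 ε-transition
  (qr)* — 6 states, 5 ε-transitions
  qr(qr)* — 10 states, 7 ε-transitions
  q|r — 6 states, 4 ε-transitions
  (q|r)q — 8 states, 5 ε-transitions
  qr(qr)*|(q|r)q — 20 states, 16 ε-transitions

20, 16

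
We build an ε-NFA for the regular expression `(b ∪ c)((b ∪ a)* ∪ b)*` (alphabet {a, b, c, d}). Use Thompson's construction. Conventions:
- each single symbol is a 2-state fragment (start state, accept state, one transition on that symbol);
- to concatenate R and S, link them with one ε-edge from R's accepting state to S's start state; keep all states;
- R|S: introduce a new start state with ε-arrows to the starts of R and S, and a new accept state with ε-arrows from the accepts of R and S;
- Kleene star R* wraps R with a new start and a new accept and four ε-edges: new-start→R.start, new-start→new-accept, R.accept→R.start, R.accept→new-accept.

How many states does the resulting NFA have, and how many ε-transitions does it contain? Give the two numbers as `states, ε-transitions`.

20, 21

Per subexpression:
Each of the 5 symbol leaves contributes 2 states and 0 ε-transitions.
  b ∪ c = 6 states, 4 ε-transitions
  b ∪ a = 6 states, 4 ε-transitions
  (b ∪ a)* = 8 states, 8 ε-transitions
  (b ∪ a)* ∪ b = 12 states, 12 ε-transitions
  ((b ∪ a)* ∪ b)* = 14 states, 16 ε-transitions
  (b ∪ c)((b ∪ a)* ∪ b)* = 20 states, 21 ε-transitions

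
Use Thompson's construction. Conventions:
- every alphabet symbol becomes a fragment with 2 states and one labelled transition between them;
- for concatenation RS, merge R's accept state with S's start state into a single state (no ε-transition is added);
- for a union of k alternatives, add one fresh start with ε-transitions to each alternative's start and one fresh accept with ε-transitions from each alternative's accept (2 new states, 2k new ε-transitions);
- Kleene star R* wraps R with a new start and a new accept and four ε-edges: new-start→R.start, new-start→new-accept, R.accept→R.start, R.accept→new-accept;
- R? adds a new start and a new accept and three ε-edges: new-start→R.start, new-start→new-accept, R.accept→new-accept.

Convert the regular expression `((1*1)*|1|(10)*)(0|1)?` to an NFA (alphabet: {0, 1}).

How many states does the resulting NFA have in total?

Bottom-up over the parse tree:
Each of the 7 symbol leaves contributes a 2-state fragment.
  1* → 4 states
  1*1 → 5 states
  (1*1)* → 7 states
  10 → 3 states
  (10)* → 5 states
  (1*1)*|1|(10)* → 16 states
  0|1 → 6 states
  (0|1)? → 8 states
  ((1*1)*|1|(10)*)(0|1)? → 23 states

23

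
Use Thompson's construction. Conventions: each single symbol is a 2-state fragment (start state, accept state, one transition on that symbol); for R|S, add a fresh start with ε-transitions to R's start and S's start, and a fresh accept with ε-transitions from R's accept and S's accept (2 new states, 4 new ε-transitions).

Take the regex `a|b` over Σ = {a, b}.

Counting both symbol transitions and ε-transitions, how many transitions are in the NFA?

6

Building bottom-up:
Each of the 2 symbol leaves contributes 1 transition (1 symbol, 0 ε).
  a|b → 6 transitions (2 symbol, 4 ε)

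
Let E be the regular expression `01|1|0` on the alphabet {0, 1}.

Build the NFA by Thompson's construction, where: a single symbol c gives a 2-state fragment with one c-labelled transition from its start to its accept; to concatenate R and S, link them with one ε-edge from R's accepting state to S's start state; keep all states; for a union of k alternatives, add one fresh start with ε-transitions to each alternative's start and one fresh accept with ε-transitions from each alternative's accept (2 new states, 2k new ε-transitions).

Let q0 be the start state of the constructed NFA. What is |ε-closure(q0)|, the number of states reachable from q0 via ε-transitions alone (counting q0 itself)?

Compute the ε-closure size of each fragment's start state recursively; a symbol fragment's start has no outgoing ε-edge, so its closure is just itself (size 1).
  01 — |closure| equals the left operand's closure size = 1 (its accept is not ε-reachable, so the closure stops there)
  01|1|0 — new start ε-reaches every alternative's start; none of them accept ε, so the new accept is not reached: |closure| = 1 + 1 + 1 + 1 = 4

4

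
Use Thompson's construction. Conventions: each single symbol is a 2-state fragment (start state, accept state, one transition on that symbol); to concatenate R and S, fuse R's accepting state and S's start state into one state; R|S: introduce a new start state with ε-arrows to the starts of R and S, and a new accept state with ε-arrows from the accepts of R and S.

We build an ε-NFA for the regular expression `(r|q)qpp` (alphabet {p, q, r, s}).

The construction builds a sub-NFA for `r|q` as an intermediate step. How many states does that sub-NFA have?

Fragment for `r|q`:
Each of the 2 symbol leaves contributes a 2-state fragment.
  r|q : 6 states

6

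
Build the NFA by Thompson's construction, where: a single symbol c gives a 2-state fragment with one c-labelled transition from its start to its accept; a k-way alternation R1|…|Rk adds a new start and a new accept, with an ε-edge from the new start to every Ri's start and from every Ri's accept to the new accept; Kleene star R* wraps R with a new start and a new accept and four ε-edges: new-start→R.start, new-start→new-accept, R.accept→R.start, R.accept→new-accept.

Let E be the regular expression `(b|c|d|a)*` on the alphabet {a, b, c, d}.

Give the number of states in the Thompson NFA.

By structural recursion:
Each of the 4 symbol leaves contributes a 2-state fragment.
  b|c|d|a = 10 states
  (b|c|d|a)* = 12 states

12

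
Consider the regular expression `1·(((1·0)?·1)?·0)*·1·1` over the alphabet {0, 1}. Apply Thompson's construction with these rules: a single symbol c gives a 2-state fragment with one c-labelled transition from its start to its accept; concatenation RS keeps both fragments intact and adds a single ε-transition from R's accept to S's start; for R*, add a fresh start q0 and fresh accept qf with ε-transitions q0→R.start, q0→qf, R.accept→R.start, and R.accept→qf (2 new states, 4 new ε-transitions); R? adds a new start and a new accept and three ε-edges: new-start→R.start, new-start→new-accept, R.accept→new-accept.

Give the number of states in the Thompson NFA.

By structural recursion:
Each of the 7 symbol leaves contributes a 2-state fragment.
  1·0 : 4 states
  (1·0)? : 6 states
  (1·0)?·1 : 8 states
  ((1·0)?·1)? : 10 states
  ((1·0)?·1)?·0 : 12 states
  (((1·0)?·1)?·0)* : 14 states
  1·(((1·0)?·1)?·0)*·1·1 : 20 states

20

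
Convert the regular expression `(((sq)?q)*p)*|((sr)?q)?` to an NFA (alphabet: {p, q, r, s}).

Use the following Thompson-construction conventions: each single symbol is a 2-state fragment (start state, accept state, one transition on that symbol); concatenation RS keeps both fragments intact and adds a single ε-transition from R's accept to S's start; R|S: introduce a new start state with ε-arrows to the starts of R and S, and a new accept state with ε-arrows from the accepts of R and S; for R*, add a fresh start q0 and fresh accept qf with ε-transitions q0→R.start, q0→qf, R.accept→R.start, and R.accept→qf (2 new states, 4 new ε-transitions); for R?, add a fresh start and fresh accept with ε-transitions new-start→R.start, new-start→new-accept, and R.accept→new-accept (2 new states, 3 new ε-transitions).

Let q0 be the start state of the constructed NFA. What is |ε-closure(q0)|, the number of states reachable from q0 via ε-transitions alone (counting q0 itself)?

Compute the ε-closure size of each fragment's start state recursively; a symbol fragment's start has no outgoing ε-edge, so its closure is just itself (size 1).
  sq : C equals the left operand's closure size = 1 (its accept is not ε-reachable, so the closure stops there)
  (sq)? : C = 1 (new start) + 1 (body) + 1 (new accept, via ε) = 3
  (sq)?q : C = 3 + 1 = 4 (closure spills across the concat boundary because the left factor accepts ε)
  ((sq)?q)* : the star's fresh start ε-reaches both the body's start and the fresh accept: C = 2 + 4 = 6
  ((sq)?q)*p : the left operand accepts ε, so the closure extends into the next operand (via the concat ε-link); C = 6 + 1 = 7
  (((sq)?q)*p)* : C = 1 (new start) + 7 (body) + 1 (new accept) = 9
  sr : same as the first factor's closure: C = 1
  (sr)? : C = 1 (new start) + 1 (body) + 1 (new accept, via ε) = 3
  (sr)?q : C = 3 + 1 = 4 (closure spills across the concat boundary because the left factor accepts ε)
  ((sr)?q)? : C = 1 (new start) + 4 (body) + 1 (new accept, via ε) = 6
  (((sq)?q)*p)*|((sr)?q)? : new start ε-reaches every alternative's start; at least one alternative accepts ε, so the union's new accept is reached too: C = 1 + 9 + 6 + 1 = 17

17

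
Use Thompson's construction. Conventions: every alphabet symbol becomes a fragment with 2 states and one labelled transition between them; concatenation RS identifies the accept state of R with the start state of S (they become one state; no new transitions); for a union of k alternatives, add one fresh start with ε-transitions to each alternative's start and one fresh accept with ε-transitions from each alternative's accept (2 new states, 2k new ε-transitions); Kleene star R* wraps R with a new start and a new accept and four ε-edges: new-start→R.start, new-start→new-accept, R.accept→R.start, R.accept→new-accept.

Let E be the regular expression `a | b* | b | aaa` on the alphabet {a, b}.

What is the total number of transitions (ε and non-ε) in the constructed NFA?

18

Per subexpression:
Each of the 6 symbol leaves contributes 1 transition (1 symbol, 0 ε).
  b* = 5 transitions (1 symbol, 4 ε)
  aaa = 3 transitions (3 symbol, 0 ε)
  a | b* | b | aaa = 18 transitions (6 symbol, 12 ε)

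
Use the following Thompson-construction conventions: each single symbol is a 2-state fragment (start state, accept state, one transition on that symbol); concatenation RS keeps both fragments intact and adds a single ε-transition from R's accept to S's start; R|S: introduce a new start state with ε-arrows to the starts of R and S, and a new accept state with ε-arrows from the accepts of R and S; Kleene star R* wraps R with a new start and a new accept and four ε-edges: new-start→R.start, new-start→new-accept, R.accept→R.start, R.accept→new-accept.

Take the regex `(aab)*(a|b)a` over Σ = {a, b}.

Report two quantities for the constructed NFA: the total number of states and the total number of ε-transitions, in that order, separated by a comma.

16, 12

Per subexpression:
Each of the 6 symbol leaves contributes 2 states and 0 ε-transitions.
  aab → 6 states, 2 ε-transitions
  (aab)* → 8 states, 6 ε-transitions
  a|b → 6 states, 4 ε-transitions
  (aab)*(a|b)a → 16 states, 12 ε-transitions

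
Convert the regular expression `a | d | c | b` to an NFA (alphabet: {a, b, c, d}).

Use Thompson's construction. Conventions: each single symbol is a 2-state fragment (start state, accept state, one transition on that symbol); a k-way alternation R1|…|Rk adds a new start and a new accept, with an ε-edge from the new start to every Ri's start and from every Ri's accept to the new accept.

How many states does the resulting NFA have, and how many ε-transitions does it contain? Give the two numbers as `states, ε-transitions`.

10, 8

Building bottom-up:
Each of the 4 symbol leaves contributes 2 states and 0 ε-transitions.
  a | d | c | b — 10 states, 8 ε-transitions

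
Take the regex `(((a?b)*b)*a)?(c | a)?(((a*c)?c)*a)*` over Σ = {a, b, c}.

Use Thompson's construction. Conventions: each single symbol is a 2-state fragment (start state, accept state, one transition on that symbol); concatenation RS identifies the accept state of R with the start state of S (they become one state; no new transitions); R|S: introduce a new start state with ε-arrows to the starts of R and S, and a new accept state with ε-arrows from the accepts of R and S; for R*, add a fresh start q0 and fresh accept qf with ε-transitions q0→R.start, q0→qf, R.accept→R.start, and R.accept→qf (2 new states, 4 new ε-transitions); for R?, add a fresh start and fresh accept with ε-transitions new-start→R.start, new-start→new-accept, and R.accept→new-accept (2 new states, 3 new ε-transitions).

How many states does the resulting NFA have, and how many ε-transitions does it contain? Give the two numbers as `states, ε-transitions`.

32, 36

By structural recursion:
Each of the 10 symbol leaves contributes 2 states and 0 ε-transitions.
  a? — 4 states, 3 ε-transitions
  a?b — 5 states, 3 ε-transitions
  (a?b)* — 7 states, 7 ε-transitions
  (a?b)*b — 8 states, 7 ε-transitions
  ((a?b)*b)* — 10 states, 11 ε-transitions
  ((a?b)*b)*a — 11 states, 11 ε-transitions
  (((a?b)*b)*a)? — 13 states, 14 ε-transitions
  c | a — 6 states, 4 ε-transitions
  (c | a)? — 8 states, 7 ε-transitions
  a* — 4 states, 4 ε-transitions
  a*c — 5 states, 4 ε-transitions
  (a*c)? — 7 states, 7 ε-transitions
  (a*c)?c — 8 states, 7 ε-transitions
  ((a*c)?c)* — 10 states, 11 ε-transitions
  ((a*c)?c)*a — 11 states, 11 ε-transitions
  (((a*c)?c)*a)* — 13 states, 15 ε-transitions
  (((a?b)*b)*a)?(c | a)?(((a*c)?c)*a)* — 32 states, 36 ε-transitions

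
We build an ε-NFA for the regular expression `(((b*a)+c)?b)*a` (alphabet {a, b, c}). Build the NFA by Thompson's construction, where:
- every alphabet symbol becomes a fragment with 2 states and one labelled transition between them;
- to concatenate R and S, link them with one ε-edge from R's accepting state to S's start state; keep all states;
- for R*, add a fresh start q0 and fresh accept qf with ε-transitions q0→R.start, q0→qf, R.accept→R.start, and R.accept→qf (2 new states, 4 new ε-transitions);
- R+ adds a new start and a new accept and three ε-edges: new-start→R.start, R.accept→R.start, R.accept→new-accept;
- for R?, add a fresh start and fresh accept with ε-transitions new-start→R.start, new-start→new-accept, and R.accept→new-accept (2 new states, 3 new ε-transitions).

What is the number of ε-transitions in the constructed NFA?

18

Building bottom-up:
Each of the 5 symbol leaves contributes 0 ε-transitions.
  b* — 4 ε-transitions
  b*a — 5 ε-transitions
  (b*a)+ — 8 ε-transitions
  (b*a)+c — 9 ε-transitions
  ((b*a)+c)? — 12 ε-transitions
  ((b*a)+c)?b — 13 ε-transitions
  (((b*a)+c)?b)* — 17 ε-transitions
  (((b*a)+c)?b)*a — 18 ε-transitions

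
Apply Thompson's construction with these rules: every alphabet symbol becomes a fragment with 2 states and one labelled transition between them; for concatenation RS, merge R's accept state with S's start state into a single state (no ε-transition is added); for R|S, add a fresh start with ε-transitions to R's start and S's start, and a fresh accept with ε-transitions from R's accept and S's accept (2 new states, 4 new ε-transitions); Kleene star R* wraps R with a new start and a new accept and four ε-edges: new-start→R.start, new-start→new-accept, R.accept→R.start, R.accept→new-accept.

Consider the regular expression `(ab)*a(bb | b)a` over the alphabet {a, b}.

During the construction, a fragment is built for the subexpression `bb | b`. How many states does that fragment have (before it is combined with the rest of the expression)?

Fragment for `bb | b`:
Each of the 3 symbol leaves contributes a 2-state fragment.
  bb → 3 states
  bb | b → 7 states

7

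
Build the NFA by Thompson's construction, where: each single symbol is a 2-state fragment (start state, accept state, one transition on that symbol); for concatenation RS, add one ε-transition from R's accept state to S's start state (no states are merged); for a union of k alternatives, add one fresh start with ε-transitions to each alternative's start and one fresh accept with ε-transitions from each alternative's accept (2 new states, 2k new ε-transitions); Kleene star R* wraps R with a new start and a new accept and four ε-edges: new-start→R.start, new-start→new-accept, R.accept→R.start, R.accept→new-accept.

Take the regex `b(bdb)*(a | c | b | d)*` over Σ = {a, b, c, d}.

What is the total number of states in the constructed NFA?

By structural recursion:
Each of the 8 symbol leaves contributes a 2-state fragment.
  bdb → 6 states
  (bdb)* → 8 states
  a | c | b | d → 10 states
  (a | c | b | d)* → 12 states
  b(bdb)*(a | c | b | d)* → 22 states

22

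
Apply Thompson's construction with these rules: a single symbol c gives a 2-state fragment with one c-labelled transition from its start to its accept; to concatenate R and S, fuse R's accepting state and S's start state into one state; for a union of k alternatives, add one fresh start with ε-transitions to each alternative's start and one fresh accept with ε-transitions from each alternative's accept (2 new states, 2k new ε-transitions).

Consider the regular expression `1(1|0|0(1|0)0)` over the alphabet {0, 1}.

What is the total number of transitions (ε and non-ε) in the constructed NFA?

17

Bottom-up over the parse tree:
Each of the 7 symbol leaves contributes 1 transition (1 symbol, 0 ε).
  1|0 — 6 transitions (2 symbol, 4 ε)
  0(1|0)0 — 8 transitions (4 symbol, 4 ε)
  1|0|0(1|0)0 — 16 transitions (6 symbol, 10 ε)
  1(1|0|0(1|0)0) — 17 transitions (7 symbol, 10 ε)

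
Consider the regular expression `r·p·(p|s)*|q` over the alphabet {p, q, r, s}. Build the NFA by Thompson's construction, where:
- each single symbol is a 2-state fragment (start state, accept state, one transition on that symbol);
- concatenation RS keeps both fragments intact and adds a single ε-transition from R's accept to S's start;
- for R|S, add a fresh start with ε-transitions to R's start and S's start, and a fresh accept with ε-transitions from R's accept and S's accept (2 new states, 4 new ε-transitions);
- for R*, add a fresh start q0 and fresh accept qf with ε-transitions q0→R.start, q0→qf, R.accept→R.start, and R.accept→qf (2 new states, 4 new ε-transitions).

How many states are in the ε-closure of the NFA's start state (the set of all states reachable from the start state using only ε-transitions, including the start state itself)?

3

Work bottom-up. For each fragment F, track |ε-closure(F.start)| and whether F's accept lies in that closure (i.e. whether F accepts ε). A single-symbol fragment has closure size 1 and does not accept ε.
  p|s — new start ε-reaches every alternative's start; none of them accept ε, so the new accept is not reached: |closure| = 1 + 1 + 1 = 3
  (p|s)* — new start has ε-edges to the inner start and to the new accept, so |closure| = 2 + 3 = 5
  r·p·(p|s)* — |closure| equals the left operand's closure size = 1 (its accept is not ε-reachable, so the closure stops there)
  r·p·(p|s)*|q — |closure| = 1 + 1 + 1 = 3 (the new accept is not ε-reachable since no branch accepts ε)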